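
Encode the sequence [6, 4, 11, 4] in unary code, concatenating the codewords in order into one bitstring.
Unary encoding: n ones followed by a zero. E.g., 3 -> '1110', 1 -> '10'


Encode each number as n ones followed by a terminating 0:
  6 -> 1111110 (7 bits)
  4 -> 11110 (5 bits)
  11 -> 111111111110 (12 bits)
  4 -> 11110 (5 bits)
Total length = 7 + 5 + 12 + 5 = 29 bits.

Unary([6, 4, 11, 4]) = 11111101111011111111111011110 (29 bits)


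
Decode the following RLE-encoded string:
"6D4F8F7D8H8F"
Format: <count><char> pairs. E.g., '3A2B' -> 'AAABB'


Expanding each <count><char> pair:
  6D -> 'DDDDDD'
  4F -> 'FFFF'
  8F -> 'FFFFFFFF'
  7D -> 'DDDDDDD'
  8H -> 'HHHHHHHH'
  8F -> 'FFFFFFFF'

Decoded = DDDDDDFFFFFFFFFFFFDDDDDDDHHHHHHHHFFFFFFFF


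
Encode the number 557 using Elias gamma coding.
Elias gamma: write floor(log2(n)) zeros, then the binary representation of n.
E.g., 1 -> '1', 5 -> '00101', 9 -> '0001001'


num_bits = floor(log2(557)) + 1 = 10
leading_zeros = num_bits - 1 = 9
binary(557) = 1000101101

Elias gamma(557) = '000000000' + '1000101101' = 0000000001000101101 (19 bits)


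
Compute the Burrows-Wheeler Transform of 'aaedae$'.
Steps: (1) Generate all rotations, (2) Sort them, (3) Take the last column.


Rotations (sorted):
  0: $aaedae -> last char: e
  1: aaedae$ -> last char: $
  2: ae$aaed -> last char: d
  3: aedae$a -> last char: a
  4: dae$aae -> last char: e
  5: e$aaeda -> last char: a
  6: edae$aa -> last char: a


BWT = e$daeaa


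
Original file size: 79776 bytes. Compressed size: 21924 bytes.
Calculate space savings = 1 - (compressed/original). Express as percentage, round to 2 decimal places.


ratio = compressed/original = 21924/79776 = 0.274819
savings = 1 - ratio = 1 - 0.274819 = 0.725181
as a percentage: 0.725181 * 100 = 72.52%

Space savings = 1 - 21924/79776 = 72.52%


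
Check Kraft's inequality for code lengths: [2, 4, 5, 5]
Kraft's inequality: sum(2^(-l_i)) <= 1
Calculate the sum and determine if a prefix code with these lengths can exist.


Sum = 2^(-2) + 2^(-4) + 2^(-5) + 2^(-5)
    = 0.25 + 0.0625 + 0.03125 + 0.03125
    = 12/32 = 0.375
Since 0.375 <= 1, Kraft's inequality IS satisfied.
A prefix code with these lengths CAN exist.

Kraft sum = 0.375. Satisfied.


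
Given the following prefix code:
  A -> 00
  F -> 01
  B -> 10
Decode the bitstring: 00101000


Decoding step by step:
Bits 00 -> A
Bits 10 -> B
Bits 10 -> B
Bits 00 -> A


Decoded message: ABBA


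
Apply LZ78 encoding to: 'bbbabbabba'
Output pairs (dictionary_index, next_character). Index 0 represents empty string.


LZ78 encoding steps:
Dictionary: {0: ''}
Step 1: w='' (idx 0), next='b' -> output (0, 'b'), add 'b' as idx 1
Step 2: w='b' (idx 1), next='b' -> output (1, 'b'), add 'bb' as idx 2
Step 3: w='' (idx 0), next='a' -> output (0, 'a'), add 'a' as idx 3
Step 4: w='bb' (idx 2), next='a' -> output (2, 'a'), add 'bba' as idx 4
Step 5: w='bba' (idx 4), end of input -> output (4, '')


Encoded: [(0, 'b'), (1, 'b'), (0, 'a'), (2, 'a'), (4, '')]


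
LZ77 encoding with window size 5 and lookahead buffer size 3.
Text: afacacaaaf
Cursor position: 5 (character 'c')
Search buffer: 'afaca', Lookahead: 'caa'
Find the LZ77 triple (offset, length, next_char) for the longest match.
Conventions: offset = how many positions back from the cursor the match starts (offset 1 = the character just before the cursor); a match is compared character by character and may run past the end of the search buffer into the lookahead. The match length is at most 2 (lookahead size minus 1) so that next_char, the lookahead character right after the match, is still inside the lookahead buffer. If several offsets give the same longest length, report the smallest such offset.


Try each offset into the search buffer:
  offset=1 (pos 4, char 'a'): match length 0
  offset=2 (pos 3, char 'c'): match length 2
  offset=3 (pos 2, char 'a'): match length 0
  offset=4 (pos 1, char 'f'): match length 0
  offset=5 (pos 0, char 'a'): match length 0
Longest match has length 2 at offset 2.
next_char = character at position 5 + 2 = 7 -> 'a'

Best match: offset=2, length=2 (matching 'ca' starting at position 3)
LZ77 triple: (2, 2, 'a')


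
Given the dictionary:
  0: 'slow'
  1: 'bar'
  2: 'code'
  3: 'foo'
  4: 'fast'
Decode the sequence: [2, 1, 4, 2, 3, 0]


Look up each index in the dictionary:
  2 -> 'code'
  1 -> 'bar'
  4 -> 'fast'
  2 -> 'code'
  3 -> 'foo'
  0 -> 'slow'

Decoded: "code bar fast code foo slow"


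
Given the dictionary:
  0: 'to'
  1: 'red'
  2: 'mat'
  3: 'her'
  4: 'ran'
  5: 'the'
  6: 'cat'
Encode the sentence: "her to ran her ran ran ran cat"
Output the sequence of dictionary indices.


Look up each word in the dictionary:
  'her' -> 3
  'to' -> 0
  'ran' -> 4
  'her' -> 3
  'ran' -> 4
  'ran' -> 4
  'ran' -> 4
  'cat' -> 6

Encoded: [3, 0, 4, 3, 4, 4, 4, 6]


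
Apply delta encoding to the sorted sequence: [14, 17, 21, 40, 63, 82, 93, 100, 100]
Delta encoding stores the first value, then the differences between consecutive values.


First value: 14
Deltas:
  17 - 14 = 3
  21 - 17 = 4
  40 - 21 = 19
  63 - 40 = 23
  82 - 63 = 19
  93 - 82 = 11
  100 - 93 = 7
  100 - 100 = 0


Delta encoded: [14, 3, 4, 19, 23, 19, 11, 7, 0]


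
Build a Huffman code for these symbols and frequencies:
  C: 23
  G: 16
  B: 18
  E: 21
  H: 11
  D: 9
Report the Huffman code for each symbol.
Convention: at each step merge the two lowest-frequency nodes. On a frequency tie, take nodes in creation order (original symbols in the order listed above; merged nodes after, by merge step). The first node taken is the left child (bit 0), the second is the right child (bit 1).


Huffman tree construction:
Step 1: Merge D(9) + H(11) = 20
Step 2: Merge G(16) + B(18) = 34
Step 3: Merge (D+H)(20) + E(21) = 41
Step 4: Merge C(23) + (G+B)(34) = 57
Step 5: Merge ((D+H)+E)(41) + (C+(G+B))(57) = 98
Read each symbol's code off the tree from the root (left child = 0, right child = 1).

Codes:
  C: 10 (length 2)
  G: 110 (length 3)
  B: 111 (length 3)
  E: 01 (length 2)
  H: 001 (length 3)
  D: 000 (length 3)
Average code length: 250/98 = 2.5510 bits/symbol


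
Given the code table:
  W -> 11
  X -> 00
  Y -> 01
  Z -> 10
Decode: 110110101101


Decoding:
11 -> W
01 -> Y
10 -> Z
10 -> Z
11 -> W
01 -> Y


Result: WYZZWY


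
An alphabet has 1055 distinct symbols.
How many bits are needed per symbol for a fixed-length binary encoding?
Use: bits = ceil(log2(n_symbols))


log2(1055) = 10.043
Bracket: 2^10 = 1024 < 1055 <= 2^11 = 2048
So ceil(log2(1055)) = 11

bits = ceil(log2(1055)) = ceil(10.043) = 11 bits


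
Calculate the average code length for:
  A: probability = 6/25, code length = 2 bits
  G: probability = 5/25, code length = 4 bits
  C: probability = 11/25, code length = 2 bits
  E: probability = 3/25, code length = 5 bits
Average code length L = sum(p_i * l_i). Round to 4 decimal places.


Weighted contributions p_i * l_i:
  A: (6/25) * 2 = 12/25
  G: (5/25) * 4 = 20/25
  C: (11/25) * 2 = 22/25
  E: (3/25) * 5 = 15/25
Sum = (12 + 20 + 22 + 15)/25 = 69/25

L = 69/25 = 2.7600 bits/symbol


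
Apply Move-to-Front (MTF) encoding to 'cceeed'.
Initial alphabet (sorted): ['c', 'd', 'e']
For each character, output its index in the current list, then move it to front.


MTF encoding:
'c': index 0 in ['c', 'd', 'e'] -> ['c', 'd', 'e']
'c': index 0 in ['c', 'd', 'e'] -> ['c', 'd', 'e']
'e': index 2 in ['c', 'd', 'e'] -> ['e', 'c', 'd']
'e': index 0 in ['e', 'c', 'd'] -> ['e', 'c', 'd']
'e': index 0 in ['e', 'c', 'd'] -> ['e', 'c', 'd']
'd': index 2 in ['e', 'c', 'd'] -> ['d', 'e', 'c']


Output: [0, 0, 2, 0, 0, 2]


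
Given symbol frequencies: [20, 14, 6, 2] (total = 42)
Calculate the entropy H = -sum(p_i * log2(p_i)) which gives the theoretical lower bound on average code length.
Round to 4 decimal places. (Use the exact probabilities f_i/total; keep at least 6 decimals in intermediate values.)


Per-symbol terms -p_i * log2(p_i) with p_i = f_i/42:
  p = 20/42 = 0.476190: log2(p) = -1.070389, -p*log2(p) = 0.509709
  p = 14/42 = 0.333333: log2(p) = -1.584963, -p*log2(p) = 0.528321
  p = 6/42 = 0.142857: log2(p) = -2.807355, -p*log2(p) = 0.401051
  p = 2/42 = 0.047619: log2(p) = -4.392317, -p*log2(p) = 0.209158
H = 0.509709 + 0.528321 + 0.401051 + 0.209158 = 1.648239

H = 1.6482 bits/symbol


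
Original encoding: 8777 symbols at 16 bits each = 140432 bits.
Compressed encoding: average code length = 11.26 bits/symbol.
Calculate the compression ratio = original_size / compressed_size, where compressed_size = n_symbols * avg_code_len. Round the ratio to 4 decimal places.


original_size = n_symbols * orig_bits = 8777 * 16 = 140432 bits
compressed_size = n_symbols * avg_code_len = 8777 * 11.26 = 98829.02 bits
ratio = original_size / compressed_size = 140432 / 98829.02 = 1.421

Compression ratio = 1.421


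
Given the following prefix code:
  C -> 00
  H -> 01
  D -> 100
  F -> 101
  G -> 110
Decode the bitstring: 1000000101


Decoding step by step:
Bits 100 -> D
Bits 00 -> C
Bits 00 -> C
Bits 101 -> F


Decoded message: DCCF


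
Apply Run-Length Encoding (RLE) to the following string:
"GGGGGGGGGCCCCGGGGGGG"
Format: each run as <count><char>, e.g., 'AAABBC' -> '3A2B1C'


Scanning runs left to right:
  i=0: run of 'G' x 9 -> '9G'
  i=9: run of 'C' x 4 -> '4C'
  i=13: run of 'G' x 7 -> '7G'

RLE = 9G4C7G


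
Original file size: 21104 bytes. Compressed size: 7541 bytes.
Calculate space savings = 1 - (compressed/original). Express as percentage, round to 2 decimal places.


ratio = compressed/original = 7541/21104 = 0.357326
savings = 1 - ratio = 1 - 0.357326 = 0.642674
as a percentage: 0.642674 * 100 = 64.27%

Space savings = 1 - 7541/21104 = 64.27%


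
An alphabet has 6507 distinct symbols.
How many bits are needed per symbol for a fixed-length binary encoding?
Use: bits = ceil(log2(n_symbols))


log2(6507) = 12.6678
Bracket: 2^12 = 4096 < 6507 <= 2^13 = 8192
So ceil(log2(6507)) = 13

bits = ceil(log2(6507)) = ceil(12.6678) = 13 bits


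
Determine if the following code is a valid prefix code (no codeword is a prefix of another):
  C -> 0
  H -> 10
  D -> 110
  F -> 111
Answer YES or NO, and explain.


Checking each pair (does one codeword prefix another?):
  C='0' vs H='10': no prefix
  C='0' vs D='110': no prefix
  C='0' vs F='111': no prefix
  H='10' vs C='0': no prefix
  H='10' vs D='110': no prefix
  H='10' vs F='111': no prefix
  D='110' vs C='0': no prefix
  D='110' vs H='10': no prefix
  D='110' vs F='111': no prefix
  F='111' vs C='0': no prefix
  F='111' vs H='10': no prefix
  F='111' vs D='110': no prefix
No violation found over all pairs.

YES -- this is a valid prefix code. No codeword is a prefix of any other codeword.


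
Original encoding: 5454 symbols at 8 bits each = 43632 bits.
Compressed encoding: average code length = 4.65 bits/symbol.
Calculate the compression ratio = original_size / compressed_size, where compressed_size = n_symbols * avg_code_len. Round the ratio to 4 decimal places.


original_size = n_symbols * orig_bits = 5454 * 8 = 43632 bits
compressed_size = n_symbols * avg_code_len = 5454 * 4.65 = 25361.1 bits
ratio = original_size / compressed_size = 43632 / 25361.1 = 1.7204

Compression ratio = 1.7204


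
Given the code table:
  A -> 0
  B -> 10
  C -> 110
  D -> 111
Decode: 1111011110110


Decoding:
111 -> D
10 -> B
111 -> D
10 -> B
110 -> C


Result: DBDBC


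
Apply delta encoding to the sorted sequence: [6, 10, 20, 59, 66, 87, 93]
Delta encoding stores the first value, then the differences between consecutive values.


First value: 6
Deltas:
  10 - 6 = 4
  20 - 10 = 10
  59 - 20 = 39
  66 - 59 = 7
  87 - 66 = 21
  93 - 87 = 6


Delta encoded: [6, 4, 10, 39, 7, 21, 6]


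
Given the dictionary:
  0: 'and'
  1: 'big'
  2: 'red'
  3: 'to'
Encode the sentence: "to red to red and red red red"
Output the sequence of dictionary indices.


Look up each word in the dictionary:
  'to' -> 3
  'red' -> 2
  'to' -> 3
  'red' -> 2
  'and' -> 0
  'red' -> 2
  'red' -> 2
  'red' -> 2

Encoded: [3, 2, 3, 2, 0, 2, 2, 2]


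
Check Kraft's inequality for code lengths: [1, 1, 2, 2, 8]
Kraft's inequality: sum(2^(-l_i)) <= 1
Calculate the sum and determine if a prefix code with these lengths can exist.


Sum = 2^(-1) + 2^(-1) + 2^(-2) + 2^(-2) + 2^(-8)
    = 0.5 + 0.5 + 0.25 + 0.25 + 0.00390625
    = 385/256 = 1.50390625
Since 1.50390625 > 1, Kraft's inequality is NOT satisfied.
A prefix code with these lengths CANNOT exist.

Kraft sum = 1.50390625. Not satisfied.


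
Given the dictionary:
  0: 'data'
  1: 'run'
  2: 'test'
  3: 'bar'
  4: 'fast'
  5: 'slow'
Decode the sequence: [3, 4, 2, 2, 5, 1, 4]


Look up each index in the dictionary:
  3 -> 'bar'
  4 -> 'fast'
  2 -> 'test'
  2 -> 'test'
  5 -> 'slow'
  1 -> 'run'
  4 -> 'fast'

Decoded: "bar fast test test slow run fast"


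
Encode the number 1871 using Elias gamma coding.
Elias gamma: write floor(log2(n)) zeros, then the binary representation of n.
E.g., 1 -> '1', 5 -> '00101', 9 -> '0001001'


num_bits = floor(log2(1871)) + 1 = 11
leading_zeros = num_bits - 1 = 10
binary(1871) = 11101001111

Elias gamma(1871) = '0000000000' + '11101001111' = 000000000011101001111 (21 bits)


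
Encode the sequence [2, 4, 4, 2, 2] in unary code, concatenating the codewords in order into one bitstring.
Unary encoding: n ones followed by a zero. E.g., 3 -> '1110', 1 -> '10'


Encode each number as n ones followed by a terminating 0:
  2 -> 110 (3 bits)
  4 -> 11110 (5 bits)
  4 -> 11110 (5 bits)
  2 -> 110 (3 bits)
  2 -> 110 (3 bits)
Total length = 3 + 5 + 5 + 3 + 3 = 19 bits.

Unary([2, 4, 4, 2, 2]) = 1101111011110110110 (19 bits)


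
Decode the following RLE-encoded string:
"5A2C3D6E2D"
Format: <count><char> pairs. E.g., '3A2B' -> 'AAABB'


Expanding each <count><char> pair:
  5A -> 'AAAAA'
  2C -> 'CC'
  3D -> 'DDD'
  6E -> 'EEEEEE'
  2D -> 'DD'

Decoded = AAAAACCDDDEEEEEEDD


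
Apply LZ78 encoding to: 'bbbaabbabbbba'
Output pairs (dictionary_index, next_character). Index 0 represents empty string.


LZ78 encoding steps:
Dictionary: {0: ''}
Step 1: w='' (idx 0), next='b' -> output (0, 'b'), add 'b' as idx 1
Step 2: w='b' (idx 1), next='b' -> output (1, 'b'), add 'bb' as idx 2
Step 3: w='' (idx 0), next='a' -> output (0, 'a'), add 'a' as idx 3
Step 4: w='a' (idx 3), next='b' -> output (3, 'b'), add 'ab' as idx 4
Step 5: w='b' (idx 1), next='a' -> output (1, 'a'), add 'ba' as idx 5
Step 6: w='bb' (idx 2), next='b' -> output (2, 'b'), add 'bbb' as idx 6
Step 7: w='ba' (idx 5), end of input -> output (5, '')


Encoded: [(0, 'b'), (1, 'b'), (0, 'a'), (3, 'b'), (1, 'a'), (2, 'b'), (5, '')]


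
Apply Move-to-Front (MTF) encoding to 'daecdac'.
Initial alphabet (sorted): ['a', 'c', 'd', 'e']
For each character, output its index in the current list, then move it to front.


MTF encoding:
'd': index 2 in ['a', 'c', 'd', 'e'] -> ['d', 'a', 'c', 'e']
'a': index 1 in ['d', 'a', 'c', 'e'] -> ['a', 'd', 'c', 'e']
'e': index 3 in ['a', 'd', 'c', 'e'] -> ['e', 'a', 'd', 'c']
'c': index 3 in ['e', 'a', 'd', 'c'] -> ['c', 'e', 'a', 'd']
'd': index 3 in ['c', 'e', 'a', 'd'] -> ['d', 'c', 'e', 'a']
'a': index 3 in ['d', 'c', 'e', 'a'] -> ['a', 'd', 'c', 'e']
'c': index 2 in ['a', 'd', 'c', 'e'] -> ['c', 'a', 'd', 'e']


Output: [2, 1, 3, 3, 3, 3, 2]


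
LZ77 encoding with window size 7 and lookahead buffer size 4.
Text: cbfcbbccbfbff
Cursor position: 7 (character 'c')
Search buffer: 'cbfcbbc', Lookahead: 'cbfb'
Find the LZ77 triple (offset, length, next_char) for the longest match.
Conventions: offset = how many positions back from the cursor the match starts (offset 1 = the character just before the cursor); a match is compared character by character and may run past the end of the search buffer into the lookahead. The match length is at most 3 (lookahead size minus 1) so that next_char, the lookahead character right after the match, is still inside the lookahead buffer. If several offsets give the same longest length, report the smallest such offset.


Try each offset into the search buffer:
  offset=1 (pos 6, char 'c'): match length 1
  offset=2 (pos 5, char 'b'): match length 0
  offset=3 (pos 4, char 'b'): match length 0
  offset=4 (pos 3, char 'c'): match length 2
  offset=5 (pos 2, char 'f'): match length 0
  offset=6 (pos 1, char 'b'): match length 0
  offset=7 (pos 0, char 'c'): match length 3
Longest match has length 3 at offset 7.
next_char = character at position 7 + 3 = 10 -> 'b'

Best match: offset=7, length=3 (matching 'cbf' starting at position 0)
LZ77 triple: (7, 3, 'b')


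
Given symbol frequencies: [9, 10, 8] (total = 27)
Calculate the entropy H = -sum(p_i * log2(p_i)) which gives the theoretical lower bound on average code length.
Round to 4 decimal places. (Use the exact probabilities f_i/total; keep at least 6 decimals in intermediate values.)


Per-symbol terms -p_i * log2(p_i) with p_i = f_i/27:
  p = 9/27 = 0.333333: log2(p) = -1.584963, -p*log2(p) = 0.528321
  p = 10/27 = 0.370370: log2(p) = -1.432959, -p*log2(p) = 0.530726
  p = 8/27 = 0.296296: log2(p) = -1.754888, -p*log2(p) = 0.519967
H = 0.528321 + 0.530726 + 0.519967 = 1.579014

H = 1.579 bits/symbol


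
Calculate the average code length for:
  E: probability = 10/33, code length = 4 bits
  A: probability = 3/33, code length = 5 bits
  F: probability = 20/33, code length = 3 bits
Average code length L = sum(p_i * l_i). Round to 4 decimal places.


Weighted contributions p_i * l_i:
  E: (10/33) * 4 = 40/33
  A: (3/33) * 5 = 15/33
  F: (20/33) * 3 = 60/33
Sum = (40 + 15 + 60)/33 = 115/33

L = 115/33 = 3.4848 bits/symbol


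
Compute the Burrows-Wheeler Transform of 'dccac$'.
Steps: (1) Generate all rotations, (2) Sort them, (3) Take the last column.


Rotations (sorted):
  0: $dccac -> last char: c
  1: ac$dcc -> last char: c
  2: c$dcca -> last char: a
  3: cac$dc -> last char: c
  4: ccac$d -> last char: d
  5: dccac$ -> last char: $


BWT = ccacd$


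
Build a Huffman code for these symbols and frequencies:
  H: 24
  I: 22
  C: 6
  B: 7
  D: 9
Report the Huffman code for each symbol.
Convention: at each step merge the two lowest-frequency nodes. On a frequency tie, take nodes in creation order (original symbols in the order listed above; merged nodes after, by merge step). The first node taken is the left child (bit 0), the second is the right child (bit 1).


Huffman tree construction:
Step 1: Merge C(6) + B(7) = 13
Step 2: Merge D(9) + (C+B)(13) = 22
Step 3: Merge I(22) + (D+(C+B))(22) = 44
Step 4: Merge H(24) + (I+(D+(C+B)))(44) = 68
Read each symbol's code off the tree from the root (left child = 0, right child = 1).

Codes:
  H: 0 (length 1)
  I: 10 (length 2)
  C: 1110 (length 4)
  B: 1111 (length 4)
  D: 110 (length 3)
Average code length: 147/68 = 2.1618 bits/symbol


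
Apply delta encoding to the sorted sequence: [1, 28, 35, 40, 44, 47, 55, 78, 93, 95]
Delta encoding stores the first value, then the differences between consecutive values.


First value: 1
Deltas:
  28 - 1 = 27
  35 - 28 = 7
  40 - 35 = 5
  44 - 40 = 4
  47 - 44 = 3
  55 - 47 = 8
  78 - 55 = 23
  93 - 78 = 15
  95 - 93 = 2


Delta encoded: [1, 27, 7, 5, 4, 3, 8, 23, 15, 2]


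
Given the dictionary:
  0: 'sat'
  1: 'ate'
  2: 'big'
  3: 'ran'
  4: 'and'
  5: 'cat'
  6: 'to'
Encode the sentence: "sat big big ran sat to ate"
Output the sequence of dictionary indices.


Look up each word in the dictionary:
  'sat' -> 0
  'big' -> 2
  'big' -> 2
  'ran' -> 3
  'sat' -> 0
  'to' -> 6
  'ate' -> 1

Encoded: [0, 2, 2, 3, 0, 6, 1]


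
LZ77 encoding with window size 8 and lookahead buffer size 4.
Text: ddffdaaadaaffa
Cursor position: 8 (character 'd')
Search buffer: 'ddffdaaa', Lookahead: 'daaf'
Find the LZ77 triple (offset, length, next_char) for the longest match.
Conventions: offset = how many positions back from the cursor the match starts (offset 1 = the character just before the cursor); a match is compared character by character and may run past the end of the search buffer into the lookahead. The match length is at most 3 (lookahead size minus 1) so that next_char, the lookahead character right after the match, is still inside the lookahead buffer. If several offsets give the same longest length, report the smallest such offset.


Try each offset into the search buffer:
  offset=1 (pos 7, char 'a'): match length 0
  offset=2 (pos 6, char 'a'): match length 0
  offset=3 (pos 5, char 'a'): match length 0
  offset=4 (pos 4, char 'd'): match length 3
  offset=5 (pos 3, char 'f'): match length 0
  offset=6 (pos 2, char 'f'): match length 0
  offset=7 (pos 1, char 'd'): match length 1
  offset=8 (pos 0, char 'd'): match length 1
Longest match has length 3 at offset 4.
next_char = character at position 8 + 3 = 11 -> 'f'

Best match: offset=4, length=3 (matching 'daa' starting at position 4)
LZ77 triple: (4, 3, 'f')


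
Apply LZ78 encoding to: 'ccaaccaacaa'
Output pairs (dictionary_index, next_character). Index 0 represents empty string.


LZ78 encoding steps:
Dictionary: {0: ''}
Step 1: w='' (idx 0), next='c' -> output (0, 'c'), add 'c' as idx 1
Step 2: w='c' (idx 1), next='a' -> output (1, 'a'), add 'ca' as idx 2
Step 3: w='' (idx 0), next='a' -> output (0, 'a'), add 'a' as idx 3
Step 4: w='c' (idx 1), next='c' -> output (1, 'c'), add 'cc' as idx 4
Step 5: w='a' (idx 3), next='a' -> output (3, 'a'), add 'aa' as idx 5
Step 6: w='ca' (idx 2), next='a' -> output (2, 'a'), add 'caa' as idx 6


Encoded: [(0, 'c'), (1, 'a'), (0, 'a'), (1, 'c'), (3, 'a'), (2, 'a')]


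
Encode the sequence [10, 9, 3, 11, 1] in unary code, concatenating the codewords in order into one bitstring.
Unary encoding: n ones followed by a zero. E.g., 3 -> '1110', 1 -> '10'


Encode each number as n ones followed by a terminating 0:
  10 -> 11111111110 (11 bits)
  9 -> 1111111110 (10 bits)
  3 -> 1110 (4 bits)
  11 -> 111111111110 (12 bits)
  1 -> 10 (2 bits)
Total length = 11 + 10 + 4 + 12 + 2 = 39 bits.

Unary([10, 9, 3, 11, 1]) = 111111111101111111110111011111111111010 (39 bits)


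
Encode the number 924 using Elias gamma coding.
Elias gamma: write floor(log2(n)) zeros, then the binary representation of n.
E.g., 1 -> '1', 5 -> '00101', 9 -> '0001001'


num_bits = floor(log2(924)) + 1 = 10
leading_zeros = num_bits - 1 = 9
binary(924) = 1110011100

Elias gamma(924) = '000000000' + '1110011100' = 0000000001110011100 (19 bits)


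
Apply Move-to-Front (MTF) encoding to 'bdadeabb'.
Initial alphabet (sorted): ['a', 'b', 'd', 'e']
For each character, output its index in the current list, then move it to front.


MTF encoding:
'b': index 1 in ['a', 'b', 'd', 'e'] -> ['b', 'a', 'd', 'e']
'd': index 2 in ['b', 'a', 'd', 'e'] -> ['d', 'b', 'a', 'e']
'a': index 2 in ['d', 'b', 'a', 'e'] -> ['a', 'd', 'b', 'e']
'd': index 1 in ['a', 'd', 'b', 'e'] -> ['d', 'a', 'b', 'e']
'e': index 3 in ['d', 'a', 'b', 'e'] -> ['e', 'd', 'a', 'b']
'a': index 2 in ['e', 'd', 'a', 'b'] -> ['a', 'e', 'd', 'b']
'b': index 3 in ['a', 'e', 'd', 'b'] -> ['b', 'a', 'e', 'd']
'b': index 0 in ['b', 'a', 'e', 'd'] -> ['b', 'a', 'e', 'd']


Output: [1, 2, 2, 1, 3, 2, 3, 0]


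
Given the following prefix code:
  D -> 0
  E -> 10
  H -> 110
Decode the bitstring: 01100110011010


Decoding step by step:
Bits 0 -> D
Bits 110 -> H
Bits 0 -> D
Bits 110 -> H
Bits 0 -> D
Bits 110 -> H
Bits 10 -> E


Decoded message: DHDHDHE


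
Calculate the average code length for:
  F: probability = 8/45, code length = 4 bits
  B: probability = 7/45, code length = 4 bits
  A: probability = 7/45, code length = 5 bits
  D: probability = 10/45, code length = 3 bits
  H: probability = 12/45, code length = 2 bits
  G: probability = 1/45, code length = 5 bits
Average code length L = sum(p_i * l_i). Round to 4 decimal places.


Weighted contributions p_i * l_i:
  F: (8/45) * 4 = 32/45
  B: (7/45) * 4 = 28/45
  A: (7/45) * 5 = 35/45
  D: (10/45) * 3 = 30/45
  H: (12/45) * 2 = 24/45
  G: (1/45) * 5 = 5/45
Sum = (32 + 28 + 35 + 30 + 24 + 5)/45 = 154/45

L = 154/45 = 3.4222 bits/symbol


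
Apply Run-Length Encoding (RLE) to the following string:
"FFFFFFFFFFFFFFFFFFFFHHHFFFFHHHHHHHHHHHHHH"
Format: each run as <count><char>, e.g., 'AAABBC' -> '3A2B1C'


Scanning runs left to right:
  i=0: run of 'F' x 20 -> '20F'
  i=20: run of 'H' x 3 -> '3H'
  i=23: run of 'F' x 4 -> '4F'
  i=27: run of 'H' x 14 -> '14H'

RLE = 20F3H4F14H


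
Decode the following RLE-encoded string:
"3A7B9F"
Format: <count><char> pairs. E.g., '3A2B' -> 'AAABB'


Expanding each <count><char> pair:
  3A -> 'AAA'
  7B -> 'BBBBBBB'
  9F -> 'FFFFFFFFF'

Decoded = AAABBBBBBBFFFFFFFFF


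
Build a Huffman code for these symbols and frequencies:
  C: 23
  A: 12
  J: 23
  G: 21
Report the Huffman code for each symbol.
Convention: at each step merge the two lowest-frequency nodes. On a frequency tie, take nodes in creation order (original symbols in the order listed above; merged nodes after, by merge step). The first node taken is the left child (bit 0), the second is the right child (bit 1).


Huffman tree construction:
Step 1: Merge A(12) + G(21) = 33
Step 2: Merge C(23) + J(23) = 46
Step 3: Merge (A+G)(33) + (C+J)(46) = 79
Read each symbol's code off the tree from the root (left child = 0, right child = 1).

Codes:
  C: 10 (length 2)
  A: 00 (length 2)
  J: 11 (length 2)
  G: 01 (length 2)
Average code length: 158/79 = 2.0000 bits/symbol


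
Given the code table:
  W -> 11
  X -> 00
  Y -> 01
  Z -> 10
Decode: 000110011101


Decoding:
00 -> X
01 -> Y
10 -> Z
01 -> Y
11 -> W
01 -> Y


Result: XYZYWY


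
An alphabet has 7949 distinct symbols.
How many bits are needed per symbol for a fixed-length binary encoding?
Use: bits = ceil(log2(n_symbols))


log2(7949) = 12.9566
Bracket: 2^12 = 4096 < 7949 <= 2^13 = 8192
So ceil(log2(7949)) = 13

bits = ceil(log2(7949)) = ceil(12.9566) = 13 bits


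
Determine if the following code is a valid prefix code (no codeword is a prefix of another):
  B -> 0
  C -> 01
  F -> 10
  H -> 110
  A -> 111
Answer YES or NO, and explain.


Checking each pair (does one codeword prefix another?):
  B='0' vs C='01': prefix -- VIOLATION

NO -- this is NOT a valid prefix code. B (0) is a prefix of C (01).


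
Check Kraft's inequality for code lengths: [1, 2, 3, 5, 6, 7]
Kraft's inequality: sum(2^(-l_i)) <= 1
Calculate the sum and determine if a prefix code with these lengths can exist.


Sum = 2^(-1) + 2^(-2) + 2^(-3) + 2^(-5) + 2^(-6) + 2^(-7)
    = 0.5 + 0.25 + 0.125 + 0.03125 + 0.015625 + 0.0078125
    = 119/128 = 0.9296875
Since 0.9296875 <= 1, Kraft's inequality IS satisfied.
A prefix code with these lengths CAN exist.

Kraft sum = 0.9296875. Satisfied.


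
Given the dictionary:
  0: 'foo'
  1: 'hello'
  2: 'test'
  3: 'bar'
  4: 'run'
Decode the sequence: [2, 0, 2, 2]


Look up each index in the dictionary:
  2 -> 'test'
  0 -> 'foo'
  2 -> 'test'
  2 -> 'test'

Decoded: "test foo test test"


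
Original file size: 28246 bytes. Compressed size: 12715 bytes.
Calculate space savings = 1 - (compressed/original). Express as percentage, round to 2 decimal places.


ratio = compressed/original = 12715/28246 = 0.450152
savings = 1 - ratio = 1 - 0.450152 = 0.549848
as a percentage: 0.549848 * 100 = 54.98%

Space savings = 1 - 12715/28246 = 54.98%


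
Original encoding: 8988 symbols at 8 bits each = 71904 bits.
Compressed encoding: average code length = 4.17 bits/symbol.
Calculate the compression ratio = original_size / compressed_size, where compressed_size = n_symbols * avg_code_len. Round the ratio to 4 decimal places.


original_size = n_symbols * orig_bits = 8988 * 8 = 71904 bits
compressed_size = n_symbols * avg_code_len = 8988 * 4.17 = 37479.96 bits
ratio = original_size / compressed_size = 71904 / 37479.96 = 1.9185

Compression ratio = 1.9185


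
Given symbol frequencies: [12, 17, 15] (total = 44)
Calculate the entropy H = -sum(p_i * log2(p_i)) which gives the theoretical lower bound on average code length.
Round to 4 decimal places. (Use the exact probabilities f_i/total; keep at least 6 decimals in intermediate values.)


Per-symbol terms -p_i * log2(p_i) with p_i = f_i/44:
  p = 12/44 = 0.272727: log2(p) = -1.874469, -p*log2(p) = 0.511219
  p = 17/44 = 0.386364: log2(p) = -1.371969, -p*log2(p) = 0.530079
  p = 15/44 = 0.340909: log2(p) = -1.552541, -p*log2(p) = 0.529275
H = 0.511219 + 0.530079 + 0.529275 = 1.570573

H = 1.5706 bits/symbol


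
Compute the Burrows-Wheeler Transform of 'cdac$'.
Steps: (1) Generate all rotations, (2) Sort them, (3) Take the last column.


Rotations (sorted):
  0: $cdac -> last char: c
  1: ac$cd -> last char: d
  2: c$cda -> last char: a
  3: cdac$ -> last char: $
  4: dac$c -> last char: c


BWT = cda$c


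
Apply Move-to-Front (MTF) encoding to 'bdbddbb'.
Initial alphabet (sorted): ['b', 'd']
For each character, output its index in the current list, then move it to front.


MTF encoding:
'b': index 0 in ['b', 'd'] -> ['b', 'd']
'd': index 1 in ['b', 'd'] -> ['d', 'b']
'b': index 1 in ['d', 'b'] -> ['b', 'd']
'd': index 1 in ['b', 'd'] -> ['d', 'b']
'd': index 0 in ['d', 'b'] -> ['d', 'b']
'b': index 1 in ['d', 'b'] -> ['b', 'd']
'b': index 0 in ['b', 'd'] -> ['b', 'd']


Output: [0, 1, 1, 1, 0, 1, 0]


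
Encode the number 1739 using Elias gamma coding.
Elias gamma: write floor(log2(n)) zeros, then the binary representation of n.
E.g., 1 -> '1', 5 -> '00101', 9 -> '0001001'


num_bits = floor(log2(1739)) + 1 = 11
leading_zeros = num_bits - 1 = 10
binary(1739) = 11011001011

Elias gamma(1739) = '0000000000' + '11011001011' = 000000000011011001011 (21 bits)


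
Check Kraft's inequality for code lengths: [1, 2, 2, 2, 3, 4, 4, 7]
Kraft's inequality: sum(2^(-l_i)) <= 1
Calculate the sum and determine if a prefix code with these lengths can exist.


Sum = 2^(-1) + 2^(-2) + 2^(-2) + 2^(-2) + 2^(-3) + 2^(-4) + 2^(-4) + 2^(-7)
    = 0.5 + 0.25 + 0.25 + 0.25 + 0.125 + 0.0625 + 0.0625 + 0.0078125
    = 193/128 = 1.5078125
Since 1.5078125 > 1, Kraft's inequality is NOT satisfied.
A prefix code with these lengths CANNOT exist.

Kraft sum = 1.5078125. Not satisfied.


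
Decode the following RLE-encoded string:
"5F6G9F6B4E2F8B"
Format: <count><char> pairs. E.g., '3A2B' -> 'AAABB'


Expanding each <count><char> pair:
  5F -> 'FFFFF'
  6G -> 'GGGGGG'
  9F -> 'FFFFFFFFF'
  6B -> 'BBBBBB'
  4E -> 'EEEE'
  2F -> 'FF'
  8B -> 'BBBBBBBB'

Decoded = FFFFFGGGGGGFFFFFFFFFBBBBBBEEEEFFBBBBBBBB


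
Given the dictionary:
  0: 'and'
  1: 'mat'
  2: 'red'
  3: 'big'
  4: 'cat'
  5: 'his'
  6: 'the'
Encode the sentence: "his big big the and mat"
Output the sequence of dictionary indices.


Look up each word in the dictionary:
  'his' -> 5
  'big' -> 3
  'big' -> 3
  'the' -> 6
  'and' -> 0
  'mat' -> 1

Encoded: [5, 3, 3, 6, 0, 1]


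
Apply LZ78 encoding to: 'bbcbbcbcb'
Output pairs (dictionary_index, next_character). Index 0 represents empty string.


LZ78 encoding steps:
Dictionary: {0: ''}
Step 1: w='' (idx 0), next='b' -> output (0, 'b'), add 'b' as idx 1
Step 2: w='b' (idx 1), next='c' -> output (1, 'c'), add 'bc' as idx 2
Step 3: w='b' (idx 1), next='b' -> output (1, 'b'), add 'bb' as idx 3
Step 4: w='' (idx 0), next='c' -> output (0, 'c'), add 'c' as idx 4
Step 5: w='bc' (idx 2), next='b' -> output (2, 'b'), add 'bcb' as idx 5


Encoded: [(0, 'b'), (1, 'c'), (1, 'b'), (0, 'c'), (2, 'b')]


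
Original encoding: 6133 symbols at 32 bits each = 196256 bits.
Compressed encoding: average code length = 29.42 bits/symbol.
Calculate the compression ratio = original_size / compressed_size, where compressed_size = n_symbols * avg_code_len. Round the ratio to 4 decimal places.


original_size = n_symbols * orig_bits = 6133 * 32 = 196256 bits
compressed_size = n_symbols * avg_code_len = 6133 * 29.42 = 180432.86 bits
ratio = original_size / compressed_size = 196256 / 180432.86 = 1.0877

Compression ratio = 1.0877


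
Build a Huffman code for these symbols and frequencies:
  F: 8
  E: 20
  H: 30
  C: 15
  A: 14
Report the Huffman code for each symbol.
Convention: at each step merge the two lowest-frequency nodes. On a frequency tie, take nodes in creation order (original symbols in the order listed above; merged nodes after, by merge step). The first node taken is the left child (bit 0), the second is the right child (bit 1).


Huffman tree construction:
Step 1: Merge F(8) + A(14) = 22
Step 2: Merge C(15) + E(20) = 35
Step 3: Merge (F+A)(22) + H(30) = 52
Step 4: Merge (C+E)(35) + ((F+A)+H)(52) = 87
Read each symbol's code off the tree from the root (left child = 0, right child = 1).

Codes:
  F: 100 (length 3)
  E: 01 (length 2)
  H: 11 (length 2)
  C: 00 (length 2)
  A: 101 (length 3)
Average code length: 196/87 = 2.2529 bits/symbol


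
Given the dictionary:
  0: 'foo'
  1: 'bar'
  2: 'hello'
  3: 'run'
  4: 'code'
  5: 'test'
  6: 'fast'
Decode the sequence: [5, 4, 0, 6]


Look up each index in the dictionary:
  5 -> 'test'
  4 -> 'code'
  0 -> 'foo'
  6 -> 'fast'

Decoded: "test code foo fast"


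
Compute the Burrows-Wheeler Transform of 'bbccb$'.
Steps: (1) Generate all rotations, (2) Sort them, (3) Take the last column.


Rotations (sorted):
  0: $bbccb -> last char: b
  1: b$bbcc -> last char: c
  2: bbccb$ -> last char: $
  3: bccb$b -> last char: b
  4: cb$bbc -> last char: c
  5: ccb$bb -> last char: b


BWT = bc$bcb


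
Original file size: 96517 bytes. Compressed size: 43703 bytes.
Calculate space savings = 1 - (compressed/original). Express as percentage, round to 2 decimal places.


ratio = compressed/original = 43703/96517 = 0.452801
savings = 1 - ratio = 1 - 0.452801 = 0.547199
as a percentage: 0.547199 * 100 = 54.72%

Space savings = 1 - 43703/96517 = 54.72%


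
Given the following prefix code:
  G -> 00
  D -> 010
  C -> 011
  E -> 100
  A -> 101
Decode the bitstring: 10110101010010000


Decoding step by step:
Bits 101 -> A
Bits 101 -> A
Bits 010 -> D
Bits 100 -> E
Bits 100 -> E
Bits 00 -> G


Decoded message: AADEEG


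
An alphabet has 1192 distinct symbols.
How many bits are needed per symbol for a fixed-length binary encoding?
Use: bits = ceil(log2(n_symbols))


log2(1192) = 10.2192
Bracket: 2^10 = 1024 < 1192 <= 2^11 = 2048
So ceil(log2(1192)) = 11

bits = ceil(log2(1192)) = ceil(10.2192) = 11 bits


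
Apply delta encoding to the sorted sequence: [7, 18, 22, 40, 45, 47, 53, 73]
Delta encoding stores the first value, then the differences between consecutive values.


First value: 7
Deltas:
  18 - 7 = 11
  22 - 18 = 4
  40 - 22 = 18
  45 - 40 = 5
  47 - 45 = 2
  53 - 47 = 6
  73 - 53 = 20


Delta encoded: [7, 11, 4, 18, 5, 2, 6, 20]


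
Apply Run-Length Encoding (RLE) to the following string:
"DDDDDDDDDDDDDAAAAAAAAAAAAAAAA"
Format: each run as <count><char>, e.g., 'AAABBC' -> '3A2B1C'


Scanning runs left to right:
  i=0: run of 'D' x 13 -> '13D'
  i=13: run of 'A' x 16 -> '16A'

RLE = 13D16A


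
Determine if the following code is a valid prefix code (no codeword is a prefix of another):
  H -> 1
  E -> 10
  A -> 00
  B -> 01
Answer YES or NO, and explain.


Checking each pair (does one codeword prefix another?):
  H='1' vs E='10': prefix -- VIOLATION

NO -- this is NOT a valid prefix code. H (1) is a prefix of E (10).


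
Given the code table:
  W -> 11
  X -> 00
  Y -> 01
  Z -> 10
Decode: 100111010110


Decoding:
10 -> Z
01 -> Y
11 -> W
01 -> Y
01 -> Y
10 -> Z


Result: ZYWYYZ


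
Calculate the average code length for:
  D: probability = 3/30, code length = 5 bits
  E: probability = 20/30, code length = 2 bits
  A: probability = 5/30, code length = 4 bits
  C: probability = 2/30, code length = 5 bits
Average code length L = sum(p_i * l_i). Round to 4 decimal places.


Weighted contributions p_i * l_i:
  D: (3/30) * 5 = 15/30
  E: (20/30) * 2 = 40/30
  A: (5/30) * 4 = 20/30
  C: (2/30) * 5 = 10/30
Sum = (15 + 40 + 20 + 10)/30 = 85/30

L = 85/30 = 2.8333 bits/symbol


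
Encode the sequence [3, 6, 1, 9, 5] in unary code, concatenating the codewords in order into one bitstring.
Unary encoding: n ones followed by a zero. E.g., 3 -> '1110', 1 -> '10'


Encode each number as n ones followed by a terminating 0:
  3 -> 1110 (4 bits)
  6 -> 1111110 (7 bits)
  1 -> 10 (2 bits)
  9 -> 1111111110 (10 bits)
  5 -> 111110 (6 bits)
Total length = 4 + 7 + 2 + 10 + 6 = 29 bits.

Unary([3, 6, 1, 9, 5]) = 11101111110101111111110111110 (29 bits)


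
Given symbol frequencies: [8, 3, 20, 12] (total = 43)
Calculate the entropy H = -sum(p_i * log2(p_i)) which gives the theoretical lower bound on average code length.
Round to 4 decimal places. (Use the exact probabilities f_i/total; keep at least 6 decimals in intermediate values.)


Per-symbol terms -p_i * log2(p_i) with p_i = f_i/43:
  p = 8/43 = 0.186047: log2(p) = -2.426265, -p*log2(p) = 0.451398
  p = 3/43 = 0.069767: log2(p) = -3.841302, -p*log2(p) = 0.267998
  p = 20/43 = 0.465116: log2(p) = -1.104337, -p*log2(p) = 0.513645
  p = 12/43 = 0.279070: log2(p) = -1.841302, -p*log2(p) = 0.513852
H = 0.451398 + 0.267998 + 0.513645 + 0.513852 = 1.746893

H = 1.7469 bits/symbol


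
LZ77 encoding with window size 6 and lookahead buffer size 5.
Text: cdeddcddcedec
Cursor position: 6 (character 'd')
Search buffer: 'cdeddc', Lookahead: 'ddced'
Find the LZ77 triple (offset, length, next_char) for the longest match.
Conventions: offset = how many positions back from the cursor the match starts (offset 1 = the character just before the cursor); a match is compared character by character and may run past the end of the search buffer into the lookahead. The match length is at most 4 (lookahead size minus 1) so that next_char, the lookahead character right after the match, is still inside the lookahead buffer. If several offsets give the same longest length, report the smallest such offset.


Try each offset into the search buffer:
  offset=1 (pos 5, char 'c'): match length 0
  offset=2 (pos 4, char 'd'): match length 1
  offset=3 (pos 3, char 'd'): match length 3
  offset=4 (pos 2, char 'e'): match length 0
  offset=5 (pos 1, char 'd'): match length 1
  offset=6 (pos 0, char 'c'): match length 0
Longest match has length 3 at offset 3.
next_char = character at position 6 + 3 = 9 -> 'e'

Best match: offset=3, length=3 (matching 'ddc' starting at position 3)
LZ77 triple: (3, 3, 'e')


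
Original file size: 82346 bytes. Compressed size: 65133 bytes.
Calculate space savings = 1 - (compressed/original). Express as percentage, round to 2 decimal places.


ratio = compressed/original = 65133/82346 = 0.790967
savings = 1 - ratio = 1 - 0.790967 = 0.209033
as a percentage: 0.209033 * 100 = 20.9%

Space savings = 1 - 65133/82346 = 20.9%


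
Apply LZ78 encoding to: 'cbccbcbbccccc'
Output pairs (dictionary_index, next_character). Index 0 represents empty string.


LZ78 encoding steps:
Dictionary: {0: ''}
Step 1: w='' (idx 0), next='c' -> output (0, 'c'), add 'c' as idx 1
Step 2: w='' (idx 0), next='b' -> output (0, 'b'), add 'b' as idx 2
Step 3: w='c' (idx 1), next='c' -> output (1, 'c'), add 'cc' as idx 3
Step 4: w='b' (idx 2), next='c' -> output (2, 'c'), add 'bc' as idx 4
Step 5: w='b' (idx 2), next='b' -> output (2, 'b'), add 'bb' as idx 5
Step 6: w='cc' (idx 3), next='c' -> output (3, 'c'), add 'ccc' as idx 6
Step 7: w='cc' (idx 3), end of input -> output (3, '')


Encoded: [(0, 'c'), (0, 'b'), (1, 'c'), (2, 'c'), (2, 'b'), (3, 'c'), (3, '')]


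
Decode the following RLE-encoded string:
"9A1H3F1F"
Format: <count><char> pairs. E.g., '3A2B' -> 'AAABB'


Expanding each <count><char> pair:
  9A -> 'AAAAAAAAA'
  1H -> 'H'
  3F -> 'FFF'
  1F -> 'F'

Decoded = AAAAAAAAAHFFFF


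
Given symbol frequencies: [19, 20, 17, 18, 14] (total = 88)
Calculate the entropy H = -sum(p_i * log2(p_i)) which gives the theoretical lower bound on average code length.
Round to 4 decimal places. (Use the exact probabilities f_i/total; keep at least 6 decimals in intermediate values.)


Per-symbol terms -p_i * log2(p_i) with p_i = f_i/88:
  p = 19/88 = 0.215909: log2(p) = -2.211504, -p*log2(p) = 0.477484
  p = 20/88 = 0.227273: log2(p) = -2.137504, -p*log2(p) = 0.485796
  p = 17/88 = 0.193182: log2(p) = -2.371969, -p*log2(p) = 0.458221
  p = 18/88 = 0.204545: log2(p) = -2.289507, -p*log2(p) = 0.468308
  p = 14/88 = 0.159091: log2(p) = -2.652077, -p*log2(p) = 0.421921
H = 0.477484 + 0.485796 + 0.458221 + 0.468308 + 0.421921 = 2.311730

H = 2.3117 bits/symbol
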